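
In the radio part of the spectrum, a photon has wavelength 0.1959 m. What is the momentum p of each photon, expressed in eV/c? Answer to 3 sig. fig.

Since p = h/λ for a photon, p = 3.382·10^-33 kg·m/s.
Converting to eV/c: p = 6.329·10^-6 eV/c ≈ 6.33·10^-6 eV/c.

6.33·10^-6 eV/c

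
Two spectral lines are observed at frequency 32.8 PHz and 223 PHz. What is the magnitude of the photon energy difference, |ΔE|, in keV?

Using E = hf: E₁ = 2.173e-17 J, E₂ = 1.478e-16 J.
|ΔE| = |2.173e-17 − 1.478e-16| = 1.26e-16 J = 0.787 keV.

0.787 keV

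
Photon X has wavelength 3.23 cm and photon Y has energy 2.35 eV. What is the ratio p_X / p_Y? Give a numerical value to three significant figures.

1.63·10^-5

p_X = 2.051·10^-32 kg·m/s (from wavelength = 3.23 cm, via p = h/λ).
p_Y = 1.256·10^-27 kg·m/s (from energy = 2.35 eV, via p = E/c).
Ratio = 2.051·10^-32 / 1.256·10^-27 = 1.63·10^-5.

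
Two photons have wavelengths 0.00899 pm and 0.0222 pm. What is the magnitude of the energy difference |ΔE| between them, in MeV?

Using E = hc/λ: E₁ = 2.210e-11 J, E₂ = 8.948e-12 J.
|ΔE| = |2.210e-11 − 8.948e-12| = 1.31e-11 J = 82.1 MeV.

82.1 MeV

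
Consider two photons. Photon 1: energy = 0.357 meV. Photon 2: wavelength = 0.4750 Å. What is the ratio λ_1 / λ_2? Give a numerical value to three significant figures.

7.31e7

λ_1 = 0.003473 m (from energy = 0.357 meV, via λ = hc/E).
λ_2 = 4.750e-11 m (from wavelength = 0.4750 Å, via λ given directly).
Ratio = 0.003473 / 4.750e-11 = 7.31e7.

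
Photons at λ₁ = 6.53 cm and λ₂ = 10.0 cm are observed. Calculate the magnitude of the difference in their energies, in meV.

6.59·10^-3 meV

Using E = hc/λ: E₁ = 3.042·10^-24 J, E₂ = 1.986·10^-24 J.
|ΔE| = |3.042·10^-24 − 1.986·10^-24| = 1.06·10^-24 J = 6.59·10^-3 meV.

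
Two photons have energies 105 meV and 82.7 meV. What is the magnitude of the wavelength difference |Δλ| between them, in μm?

Using λ = hc/E: λ₁ = 1.181·10^-5 m, λ₂ = 1.499·10^-5 m.
|Δλ| = |1.181·10^-5 − 1.499·10^-5| = 3.18·10^-6 m = 3.18 μm.

3.18 μm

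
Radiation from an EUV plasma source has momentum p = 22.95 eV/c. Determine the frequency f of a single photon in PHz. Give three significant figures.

Use h = 6.62607015e-34 J·s, c = 2.99792458e8 m/s, 1 eV = 1.602176634e-19 J.
Convert to SI: p = 22.95 eV/c = 1.2265e-26 kg·m/s.
The photon relation is f = pc/h, giving f = 5.549e15 Hz.
Converting to PHz: f = 5.549 PHz ≈ 5.55 PHz.

5.55 PHz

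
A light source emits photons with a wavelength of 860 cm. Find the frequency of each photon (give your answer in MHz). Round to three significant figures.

Use c = 2.99792458e8 m/s.
Convert to SI: λ = 860 cm = 8.6 m.
Apply f = c/λ: f = 3.486e7 Hz.
Converting to MHz: f = 34.86 MHz ≈ 34.9 MHz.

34.9 MHz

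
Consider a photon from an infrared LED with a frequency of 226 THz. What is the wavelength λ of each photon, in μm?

1.33 μm

First convert: f = 226 THz = 2.26·10^14 Hz.
For a photon λ = c/f, so λ = 1.327·10^-6 m.
Converting to μm: λ = 1.327 μm ≈ 1.33 μm.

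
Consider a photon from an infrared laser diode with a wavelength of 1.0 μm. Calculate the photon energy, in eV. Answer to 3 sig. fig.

1.24 eV

Take h = 6.62607015·10^-34 J·s, c = 2.99792458·10^8 m/s, 1 eV = 1.602176634·10^-19 J.
First convert: λ = 1.0 μm = 1.0·10^-6 m.
The photon relation is E = hc/λ, giving E = 1.986·10^-19 J.
Converting to eV: E = 1.240 eV ≈ 1.24 eV.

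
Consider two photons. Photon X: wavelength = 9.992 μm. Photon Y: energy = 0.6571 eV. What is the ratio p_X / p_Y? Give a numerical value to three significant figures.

0.189

p_X = 6.631e-29 kg·m/s (from wavelength = 9.992 μm, via p = h/λ).
p_Y = 3.512e-28 kg·m/s (from energy = 0.6571 eV, via p = E/c).
Ratio = 6.631e-29 / 3.512e-28 = 0.189.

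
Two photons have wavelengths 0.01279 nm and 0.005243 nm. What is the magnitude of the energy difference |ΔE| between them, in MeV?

Using E = hc/λ: E₁ = 1.5531e-14 J, E₂ = 3.7888e-14 J.
|ΔE| = |1.5531e-14 − 3.7888e-14| = 2.24e-14 J = 0.140 MeV.

0.140 MeV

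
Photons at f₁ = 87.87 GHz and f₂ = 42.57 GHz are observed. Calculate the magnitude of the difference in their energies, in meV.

Using E = hf: E₁ = 5.8223·10^-23 J, E₂ = 2.8207·10^-23 J.
|ΔE| = |5.8223·10^-23 − 2.8207·10^-23| = 3.00·10^-23 J = 0.187 meV.

0.187 meV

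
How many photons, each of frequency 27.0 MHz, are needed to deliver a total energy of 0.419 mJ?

Per-photon energy: E = 1.789 × 10^-26 J (from frequency = 27.0 MHz).
N = E_total / E_photon = 4.19 × 10^-4 J / 1.789 × 10^-26 J = 2.34 × 10^22.

2.34 × 10^22 photons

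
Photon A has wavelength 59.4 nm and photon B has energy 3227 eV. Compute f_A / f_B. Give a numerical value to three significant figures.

f_A = 5.047 × 10^15 Hz (from wavelength = 59.4 nm, via f = c/λ).
f_B = 7.803 × 10^17 Hz (from energy = 3227 eV, via f = E/h).
Ratio = 5.047 × 10^15 / 7.803 × 10^17 = 6.47 × 10^-3.

6.47 × 10^-3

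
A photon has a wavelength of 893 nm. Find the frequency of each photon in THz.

336 THz

First convert: λ = 893 nm = 8.93 × 10^-7 m.
For a photon f = c/λ, so f = 3.357 × 10^14 Hz.
Converting to THz: f = 335.7 THz ≈ 336 THz.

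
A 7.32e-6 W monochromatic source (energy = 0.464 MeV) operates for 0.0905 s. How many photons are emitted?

8.91e6 photons

Total energy: E_total = P·t = 7.32e-6 × 0.0905 = 6.625e-7 J.
Per-photon energy: E = 7.434e-14 J.
N = E_total / E_photon = 8.91e6.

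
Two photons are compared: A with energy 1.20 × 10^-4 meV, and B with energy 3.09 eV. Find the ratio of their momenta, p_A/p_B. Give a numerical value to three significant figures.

3.88 × 10^-8

p_A = 6.413 × 10^-35 kg·m/s (from energy = 1.20 × 10^-4 meV, via p = E/c).
p_B = 1.651 × 10^-27 kg·m/s (from energy = 3.09 eV, via p = E/c).
Ratio = 6.413 × 10^-35 / 1.651 × 10^-27 = 3.88 × 10^-8.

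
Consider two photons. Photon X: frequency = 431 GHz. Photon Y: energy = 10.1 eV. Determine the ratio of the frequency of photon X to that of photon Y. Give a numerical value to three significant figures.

f_X = 4.310 × 10^11 Hz (from frequency = 431 GHz, via f given directly).
f_Y = 2.442 × 10^15 Hz (from energy = 10.1 eV, via f = E/h).
Ratio = 4.310 × 10^11 / 2.442 × 10^15 = 1.76 × 10^-4.

1.76 × 10^-4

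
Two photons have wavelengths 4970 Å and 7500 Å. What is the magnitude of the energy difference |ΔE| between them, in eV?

Using E = hc/λ: E₁ = 3.997 × 10^-19 J, E₂ = 2.649 × 10^-19 J.
|ΔE| = |3.997 × 10^-19 − 2.649 × 10^-19| = 1.35 × 10^-19 J = 0.842 eV.

0.842 eV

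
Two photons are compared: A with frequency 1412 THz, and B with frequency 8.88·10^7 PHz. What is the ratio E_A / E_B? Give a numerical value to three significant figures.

E_A = 9.356·10^-19 J (from frequency = 1412 THz, via E = hf).
E_B = 5.884·10^-11 J (from frequency = 8.88·10^7 PHz, via E = hf).
Ratio = 9.356·10^-19 / 5.884·10^-11 = 1.59·10^-8.

1.59·10^-8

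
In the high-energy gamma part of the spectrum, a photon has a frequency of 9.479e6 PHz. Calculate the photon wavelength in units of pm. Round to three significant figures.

0.0316 pm

Take c = 2.99792458e8 m/s.
First convert: f = 9.479e6 PHz = 9.479e21 Hz.
For a photon λ = c/f, so λ = 3.163e-14 m.
Converting to pm: λ = 0.03163 pm ≈ 0.0316 pm.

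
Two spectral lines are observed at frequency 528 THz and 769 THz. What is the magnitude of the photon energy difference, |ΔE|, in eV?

Using E = hf: E₁ = 3.499e-19 J, E₂ = 5.095e-19 J.
|ΔE| = |3.499e-19 − 5.095e-19| = 1.60e-19 J = 0.997 eV.

0.997 eV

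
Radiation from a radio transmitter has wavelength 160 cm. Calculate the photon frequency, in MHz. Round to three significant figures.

187 MHz

(c = 2.99792458e8 m/s.)
In SI units: λ = 160 cm = 1.6 m.
The photon relation is f = c/λ, giving f = 1.874e8 Hz.
Converting to MHz: f = 187.4 MHz ≈ 187 MHz.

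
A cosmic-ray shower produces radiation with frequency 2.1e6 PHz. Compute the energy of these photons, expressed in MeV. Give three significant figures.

In SI units: f = 2.1e6 PHz = 2.1e21 Hz.
Since E = hf for a photon, E = 1.391e-12 J.
Converting to MeV: E = 8.685 MeV ≈ 8.68 MeV.

8.68 MeV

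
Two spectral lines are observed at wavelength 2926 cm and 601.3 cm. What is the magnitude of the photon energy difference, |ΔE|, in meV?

1.64e-4 meV

Using E = hc/λ: E₁ = 6.7889e-27 J, E₂ = 3.3036e-26 J.
|ΔE| = |6.7889e-27 − 3.3036e-26| = 2.62e-26 J = 1.64e-4 meV.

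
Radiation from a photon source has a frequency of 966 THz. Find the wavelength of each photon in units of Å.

3100 Å

Use c = 2.99792458e8 m/s.
First convert: f = 966 THz = 9.66e14 Hz.
The photon relation is λ = c/f, giving λ = 3.103e-7 m.
Converting to Å: λ = 3103 Å ≈ 3100 Å.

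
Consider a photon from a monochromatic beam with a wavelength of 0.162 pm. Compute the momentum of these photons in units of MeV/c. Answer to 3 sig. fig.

Use h = 6.62607015e-34 J·s, c = 2.99792458e8 m/s, 1 eV = 1.602176634e-19 J.
First convert: λ = 0.162 pm = 1.62e-13 m.
Since p = h/λ for a photon, p = 4.090e-21 kg·m/s.
Converting to MeV/c: p = 7.653 MeV/c ≈ 7.65 MeV/c.

7.65 MeV/c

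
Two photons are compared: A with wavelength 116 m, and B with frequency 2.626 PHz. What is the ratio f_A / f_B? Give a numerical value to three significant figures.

f_A = 2.584e6 Hz (from wavelength = 116 m, via f = c/λ).
f_B = 2.626e15 Hz (from frequency = 2.626 PHz, via f given directly).
Ratio = 2.584e6 / 2.626e15 = 9.84e-10.

9.84e-10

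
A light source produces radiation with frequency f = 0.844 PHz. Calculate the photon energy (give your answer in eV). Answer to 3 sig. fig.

3.49 eV

(h = 6.62607015 × 10^-34 J·s, 1 eV = 1.602176634 × 10^-19 J.)
Convert to SI: f = 0.844 PHz = 8.44 × 10^14 Hz.
The photon relation is E = hf, giving E = 5.592 × 10^-19 J.
Converting to eV: E = 3.491 eV ≈ 3.49 eV.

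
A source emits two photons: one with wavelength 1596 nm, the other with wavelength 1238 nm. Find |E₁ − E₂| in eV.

0.225 eV

Using E = hc/λ: E₁ = 1.2446·10^-19 J, E₂ = 1.6046·10^-19 J.
|ΔE| = |1.2446·10^-19 − 1.6046·10^-19| = 3.60·10^-20 J = 0.225 eV.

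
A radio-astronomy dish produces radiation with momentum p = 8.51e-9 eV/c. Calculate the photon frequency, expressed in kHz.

2060 kHz

In SI units: p = 8.51e-9 eV/c = 4.5480e-36 kg·m/s.
Since f = pc/h for a photon, f = 2.058e6 Hz.
Converting to kHz: f = 2058 kHz ≈ 2060 kHz.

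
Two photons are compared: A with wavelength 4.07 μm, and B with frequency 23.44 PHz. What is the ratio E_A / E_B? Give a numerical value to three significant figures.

3.14e-3

E_A = 4.881e-20 J (from wavelength = 4.07 μm, via E = hc/λ).
E_B = 1.553e-17 J (from frequency = 23.44 PHz, via E = hf).
Ratio = 4.881e-20 / 1.553e-17 = 3.14e-3.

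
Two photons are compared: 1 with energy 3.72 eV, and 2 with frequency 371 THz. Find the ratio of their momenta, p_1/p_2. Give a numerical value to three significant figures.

2.42

p_1 = 1.988e-27 kg·m/s (from energy = 3.72 eV, via p = E/c).
p_2 = 8.200e-28 kg·m/s (from frequency = 371 THz, via p = hf/c).
Ratio = 1.988e-27 / 8.200e-28 = 2.42.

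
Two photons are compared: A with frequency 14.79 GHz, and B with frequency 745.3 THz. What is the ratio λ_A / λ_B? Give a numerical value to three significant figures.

5.04·10^4

λ_A = 0.02027 m (from frequency = 14.79 GHz, via λ = c/f).
λ_B = 4.022·10^-7 m (from frequency = 745.3 THz, via λ = c/f).
Ratio = 0.02027 / 4.022·10^-7 = 5.04·10^4.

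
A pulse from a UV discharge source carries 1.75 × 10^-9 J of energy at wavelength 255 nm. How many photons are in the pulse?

Per-photon energy: E = 7.790 × 10^-19 J (from wavelength = 255 nm).
N = E_total / E_photon = 1.75 × 10^-9 J / 7.790 × 10^-19 J = 2.25 × 10^9.

2.25 × 10^9 photons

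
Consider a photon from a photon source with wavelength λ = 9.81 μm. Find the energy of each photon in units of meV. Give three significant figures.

Use h = 6.62607015 × 10^-34 J·s, c = 2.99792458 × 10^8 m/s, 1 eV = 1.602176634 × 10^-19 J.
In SI units: λ = 9.81 μm = 9.81 × 10^-6 m.
The photon relation is E = hc/λ, giving E = 2.025 × 10^-20 J.
Converting to meV: E = 126.4 meV ≈ 126 meV.

126 meV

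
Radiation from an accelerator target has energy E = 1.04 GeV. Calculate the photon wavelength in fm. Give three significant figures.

1.19 fm

Take h = 6.62607015 × 10^-34 J·s, c = 2.99792458 × 10^8 m/s, 1 eV = 1.602176634 × 10^-19 J.
First convert: E = 1.04 GeV = 1.6663 × 10^-10 J.
Apply λ = hc/E: λ = 1.192 × 10^-15 m.
Converting to fm: λ = 1.192 fm ≈ 1.19 fm.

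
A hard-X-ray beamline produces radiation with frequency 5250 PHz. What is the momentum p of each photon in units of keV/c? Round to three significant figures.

Convert to SI: f = 5250 PHz = 5.25·10^18 Hz.
Apply p = hf/c: p = 1.160·10^-23 kg·m/s.
Converting to keV/c: p = 21.71 keV/c ≈ 21.7 keV/c.

21.7 keV/c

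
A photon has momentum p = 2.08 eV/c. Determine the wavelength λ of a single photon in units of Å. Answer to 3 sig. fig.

(h = 6.62607015 × 10^-34 J·s, c = 2.99792458 × 10^8 m/s, 1 eV = 1.602176634 × 10^-19 J.)
Convert to SI: p = 2.08 eV/c = 1.1116 × 10^-27 kg·m/s.
The photon relation is λ = h/p, giving λ = 5.961 × 10^-7 m.
Converting to Å: λ = 5961 Å ≈ 5960 Å.

5960 Å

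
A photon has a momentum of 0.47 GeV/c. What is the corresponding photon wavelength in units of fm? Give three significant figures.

Take h = 6.62607015 × 10^-34 J·s, c = 2.99792458 × 10^8 m/s, 1 eV = 1.602176634 × 10^-19 J.
Convert to SI: p = 0.47 GeV/c = 2.5118 × 10^-19 kg·m/s.
Apply λ = h/p: λ = 2.638 × 10^-15 m.
Converting to fm: λ = 2.638 fm ≈ 2.64 fm.

2.64 fm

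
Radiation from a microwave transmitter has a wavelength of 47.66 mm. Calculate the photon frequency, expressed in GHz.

Convert to SI: λ = 47.66 mm = 0.04766 m.
The photon relation is f = c/λ, giving f = 6.290e9 Hz.
Converting to GHz: f = 6.290 GHz ≈ 6.29 GHz.

6.29 GHz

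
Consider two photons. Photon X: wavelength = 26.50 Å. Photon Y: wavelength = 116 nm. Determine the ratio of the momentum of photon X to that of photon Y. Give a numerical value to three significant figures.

43.8

p_X = 2.500e-25 kg·m/s (from wavelength = 26.50 Å, via p = h/λ).
p_Y = 5.712e-27 kg·m/s (from wavelength = 116 nm, via p = h/λ).
Ratio = 2.500e-25 / 5.712e-27 = 43.8.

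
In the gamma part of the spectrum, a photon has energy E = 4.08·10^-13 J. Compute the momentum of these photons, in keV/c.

Apply p = E/c: p = 1.361·10^-21 kg·m/s.
Converting to keV/c: p = 2547 keV/c ≈ 2550 keV/c.

2550 keV/c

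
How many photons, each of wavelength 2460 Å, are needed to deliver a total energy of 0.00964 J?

1.19 × 10^16 photons

Per-photon energy: E = 8.075 × 10^-19 J (from wavelength = 2460 Å).
N = E_total / E_photon = 0.00964 J / 8.075 × 10^-19 J = 1.19 × 10^16.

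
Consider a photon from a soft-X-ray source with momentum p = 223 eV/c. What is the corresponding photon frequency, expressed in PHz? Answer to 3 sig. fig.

First convert: p = 223 eV/c = 1.1918e-25 kg·m/s.
Since f = pc/h for a photon, f = 5.392e16 Hz.
Converting to PHz: f = 53.92 PHz ≈ 53.9 PHz.

53.9 PHz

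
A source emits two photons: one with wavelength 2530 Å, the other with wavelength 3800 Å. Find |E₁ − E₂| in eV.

1.64 eV

Using E = hc/λ: E₁ = 7.852·10^-19 J, E₂ = 5.227·10^-19 J.
|ΔE| = |7.852·10^-19 − 5.227·10^-19| = 2.62·10^-19 J = 1.64 eV.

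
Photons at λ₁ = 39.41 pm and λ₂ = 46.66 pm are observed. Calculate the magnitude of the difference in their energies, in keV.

Using E = hc/λ: E₁ = 5.0405 × 10^-15 J, E₂ = 4.2573 × 10^-15 J.
|ΔE| = |5.0405 × 10^-15 − 4.2573 × 10^-15| = 7.83 × 10^-16 J = 4.89 keV.

4.89 keV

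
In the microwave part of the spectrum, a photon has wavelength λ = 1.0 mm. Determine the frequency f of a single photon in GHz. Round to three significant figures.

(c = 2.99792458 × 10^8 m/s.)
Convert to SI: λ = 1.0 mm = 0.0010 m.
Since f = c/λ for a photon, f = 2.998 × 10^11 Hz.
Converting to GHz: f = 299.8 GHz ≈ 300 GHz.

300 GHz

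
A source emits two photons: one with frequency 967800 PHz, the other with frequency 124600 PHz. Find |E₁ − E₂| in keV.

Using E = hf: E₁ = 6.4127 × 10^-13 J, E₂ = 8.2561 × 10^-14 J.
|ΔE| = |6.4127 × 10^-13 − 8.2561 × 10^-14| = 5.59 × 10^-13 J = 3490 keV.

3490 keV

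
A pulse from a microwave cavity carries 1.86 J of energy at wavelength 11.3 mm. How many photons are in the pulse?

Per-photon energy: E = 1.758·10^-23 J (from wavelength = 11.3 mm).
N = E_total / E_photon = 1.86 J / 1.758·10^-23 J = 1.06·10^23.

1.06·10^23 photons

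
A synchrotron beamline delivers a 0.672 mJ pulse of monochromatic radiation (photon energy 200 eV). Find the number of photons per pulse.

Per-photon energy: E = 3.204·10^-17 J (from energy = 200 eV).
N = E_total / E_photon = 6.72·10^-4 J / 3.204·10^-17 J = 2.10·10^13.

2.10·10^13 photons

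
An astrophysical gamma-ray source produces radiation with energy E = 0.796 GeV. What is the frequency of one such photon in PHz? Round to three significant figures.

In SI units: E = 0.796 GeV = 1.2753 × 10^-10 J.
Apply f = E/h: f = 1.925 × 10^23 Hz.
Converting to PHz: f = 1.925 × 10^8 PHz ≈ 1.92 × 10^8 PHz.

1.92 × 10^8 PHz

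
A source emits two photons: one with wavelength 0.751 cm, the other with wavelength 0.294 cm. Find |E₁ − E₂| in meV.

0.257 meV

Using E = hc/λ: E₁ = 2.645e-23 J, E₂ = 6.757e-23 J.
|ΔE| = |2.645e-23 − 6.757e-23| = 4.11e-23 J = 0.257 meV.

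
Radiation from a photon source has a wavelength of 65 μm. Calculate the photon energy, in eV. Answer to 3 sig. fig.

0.0191 eV

Take h = 6.62607015·10^-34 J·s, c = 2.99792458·10^8 m/s, 1 eV = 1.602176634·10^-19 J.
Convert to SI: λ = 65 μm = 6.5·10^-5 m.
The photon relation is E = hc/λ, giving E = 3.056·10^-21 J.
Converting to eV: E = 0.01907 eV ≈ 0.0191 eV.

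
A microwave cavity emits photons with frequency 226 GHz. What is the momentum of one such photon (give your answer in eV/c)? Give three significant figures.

9.35 × 10^-4 eV/c

In SI units: f = 226 GHz = 2.26 × 10^11 Hz.
Apply p = hf/c: p = 4.995 × 10^-31 kg·m/s.
Converting to eV/c: p = 9.347 × 10^-4 eV/c ≈ 9.35 × 10^-4 eV/c.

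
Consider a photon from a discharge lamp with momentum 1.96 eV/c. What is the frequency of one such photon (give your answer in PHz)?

Take h = 6.62607015 × 10^-34 J·s, c = 2.99792458 × 10^8 m/s, 1 eV = 1.602176634 × 10^-19 J.
In SI units: p = 1.96 eV/c = 1.0475 × 10^-27 kg·m/s.
For a photon f = pc/h, so f = 4.739 × 10^14 Hz.
Converting to PHz: f = 0.4739 PHz ≈ 0.474 PHz.

0.474 PHz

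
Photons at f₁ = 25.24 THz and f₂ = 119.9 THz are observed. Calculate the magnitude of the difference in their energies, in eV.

0.391 eV

Using E = hf: E₁ = 1.6724 × 10^-20 J, E₂ = 7.9447 × 10^-20 J.
|ΔE| = |1.6724 × 10^-20 − 7.9447 × 10^-20| = 6.27 × 10^-20 J = 0.391 eV.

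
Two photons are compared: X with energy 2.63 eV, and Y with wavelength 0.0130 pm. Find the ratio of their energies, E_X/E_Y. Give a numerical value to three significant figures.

2.76e-8

E_X = 4.214e-19 J (from energy = 2.63 eV, via E given directly).
E_Y = 1.528e-11 J (from wavelength = 0.0130 pm, via E = hc/λ).
Ratio = 4.214e-19 / 1.528e-11 = 2.76e-8.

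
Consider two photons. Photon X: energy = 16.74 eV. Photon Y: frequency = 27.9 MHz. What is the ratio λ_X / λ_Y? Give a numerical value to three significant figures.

6.89 × 10^-9

λ_X = 7.406 × 10^-8 m (from energy = 16.74 eV, via λ = hc/E).
λ_Y = 10.75 m (from frequency = 27.9 MHz, via λ = c/f).
Ratio = 7.406 × 10^-8 / 10.75 = 6.89 × 10^-9.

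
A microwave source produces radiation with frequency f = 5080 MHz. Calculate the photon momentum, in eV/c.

2.10e-5 eV/c

Take h = 6.62607015e-34 J·s, c = 2.99792458e8 m/s, 1 eV = 1.602176634e-19 J.
Convert to SI: f = 5080 MHz = 5.08e9 Hz.
The photon relation is p = hf/c, giving p = 1.123e-32 kg·m/s.
Converting to eV/c: p = 2.101e-5 eV/c ≈ 2.10e-5 eV/c.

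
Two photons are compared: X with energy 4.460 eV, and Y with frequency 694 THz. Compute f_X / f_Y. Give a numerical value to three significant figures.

1.55

f_X = 1.078 × 10^15 Hz (from energy = 4.460 eV, via f = E/h).
f_Y = 6.940 × 10^14 Hz (from frequency = 694 THz, via f given directly).
Ratio = 1.078 × 10^15 / 6.940 × 10^14 = 1.55.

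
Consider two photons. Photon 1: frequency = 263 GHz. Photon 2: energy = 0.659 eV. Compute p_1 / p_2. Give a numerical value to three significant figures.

p_1 = 5.813·10^-31 kg·m/s (from frequency = 263 GHz, via p = hf/c).
p_2 = 3.522·10^-28 kg·m/s (from energy = 0.659 eV, via p = E/c).
Ratio = 5.813·10^-31 / 3.522·10^-28 = 1.65·10^-3.

1.65·10^-3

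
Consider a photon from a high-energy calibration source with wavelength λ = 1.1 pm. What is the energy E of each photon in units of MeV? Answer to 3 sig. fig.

1.13 MeV

Use h = 6.62607015 × 10^-34 J·s, c = 2.99792458 × 10^8 m/s, 1 eV = 1.602176634 × 10^-19 J.
Convert to SI: λ = 1.1 pm = 1.1 × 10^-12 m.
For a photon E = hc/λ, so E = 1.806 × 10^-13 J.
Converting to MeV: E = 1.127 MeV ≈ 1.13 MeV.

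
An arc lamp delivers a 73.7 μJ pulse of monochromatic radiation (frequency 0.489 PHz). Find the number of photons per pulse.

2.27e14 photons

Per-photon energy: E = 3.240e-19 J (from frequency = 0.489 PHz).
N = E_total / E_photon = 7.37e-5 J / 3.240e-19 J = 2.27e14.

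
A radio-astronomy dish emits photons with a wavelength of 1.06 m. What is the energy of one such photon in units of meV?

Take h = 6.62607015·10^-34 J·s, c = 2.99792458·10^8 m/s, 1 eV = 1.602176634·10^-19 J.
Since E = hc/λ for a photon, E = 1.874·10^-25 J.
Converting to meV: E = 0.001170 meV ≈ 1.17·10^-3 meV.

1.17·10^-3 meV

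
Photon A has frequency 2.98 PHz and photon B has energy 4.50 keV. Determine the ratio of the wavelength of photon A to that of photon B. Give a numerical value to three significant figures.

365

λ_A = 1.006 × 10^-7 m (from frequency = 2.98 PHz, via λ = c/f).
λ_B = 2.755 × 10^-10 m (from energy = 4.50 keV, via λ = hc/E).
Ratio = 1.006 × 10^-7 / 2.755 × 10^-10 = 365.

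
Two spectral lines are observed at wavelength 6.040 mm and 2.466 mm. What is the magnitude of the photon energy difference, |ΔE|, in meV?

Using E = hc/λ: E₁ = 3.2888e-23 J, E₂ = 8.0553e-23 J.
|ΔE| = |3.2888e-23 − 8.0553e-23| = 4.77e-23 J = 0.298 meV.

0.298 meV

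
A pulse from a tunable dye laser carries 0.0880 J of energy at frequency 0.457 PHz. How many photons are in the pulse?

Per-photon energy: E = 3.028 × 10^-19 J (from frequency = 0.457 PHz).
N = E_total / E_photon = 0.0880 J / 3.028 × 10^-19 J = 2.91 × 10^17.

2.91 × 10^17 photons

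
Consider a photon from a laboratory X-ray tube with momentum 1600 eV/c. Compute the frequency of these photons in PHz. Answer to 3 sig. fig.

387 PHz

In SI units: p = 1600 eV/c = 8.5509 × 10^-25 kg·m/s.
Since f = pc/h for a photon, f = 3.869 × 10^17 Hz.
Converting to PHz: f = 386.9 PHz ≈ 387 PHz.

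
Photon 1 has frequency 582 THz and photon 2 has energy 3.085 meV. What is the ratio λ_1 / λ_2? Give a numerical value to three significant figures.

1.28 × 10^-3

λ_1 = 5.151 × 10^-7 m (from frequency = 582 THz, via λ = c/f).
λ_2 = 4.019 × 10^-4 m (from energy = 3.085 meV, via λ = hc/E).
Ratio = 5.151 × 10^-7 / 4.019 × 10^-4 = 1.28 × 10^-3.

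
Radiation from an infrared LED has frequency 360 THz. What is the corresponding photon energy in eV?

1.49 eV

In SI units: f = 360 THz = 3.60 × 10^14 Hz.
Apply E = hf: E = 2.385 × 10^-19 J.
Converting to eV: E = 1.489 eV ≈ 1.49 eV.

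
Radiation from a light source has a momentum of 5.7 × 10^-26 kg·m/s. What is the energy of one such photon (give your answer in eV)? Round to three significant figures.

107 eV

For a photon E = pc, so E = 1.709 × 10^-17 J.
Converting to eV: E = 106.7 eV ≈ 107 eV.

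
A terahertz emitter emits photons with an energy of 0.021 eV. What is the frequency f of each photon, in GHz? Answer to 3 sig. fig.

5080 GHz

(h = 6.62607015 × 10^-34 J·s, 1 eV = 1.602176634 × 10^-19 J.)
Convert to SI: E = 0.021 eV = 3.3646 × 10^-21 J.
Apply f = E/h: f = 5.078 × 10^12 Hz.
Converting to GHz: f = 5078 GHz ≈ 5080 GHz.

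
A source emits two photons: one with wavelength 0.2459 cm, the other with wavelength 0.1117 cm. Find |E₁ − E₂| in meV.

0.606 meV

Using E = hc/λ: E₁ = 8.0783e-23 J, E₂ = 1.7784e-22 J.
|ΔE| = |8.0783e-23 − 1.7784e-22| = 9.71e-23 J = 0.606 meV.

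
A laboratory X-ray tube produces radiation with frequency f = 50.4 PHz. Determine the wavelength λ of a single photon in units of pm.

5950 pm

Use c = 2.99792458 × 10^8 m/s.
In SI units: f = 50.4 PHz = 5.04 × 10^16 Hz.
Since λ = c/f for a photon, λ = 5.948 × 10^-9 m.
Converting to pm: λ = 5948 pm ≈ 5950 pm.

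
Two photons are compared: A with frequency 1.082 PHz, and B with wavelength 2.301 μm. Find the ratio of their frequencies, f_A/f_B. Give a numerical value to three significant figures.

8.30

f_A = 1.082 × 10^15 Hz (from frequency = 1.082 PHz, via f given directly).
f_B = 1.303 × 10^14 Hz (from wavelength = 2.301 μm, via f = c/λ).
Ratio = 1.082 × 10^15 / 1.303 × 10^14 = 8.30.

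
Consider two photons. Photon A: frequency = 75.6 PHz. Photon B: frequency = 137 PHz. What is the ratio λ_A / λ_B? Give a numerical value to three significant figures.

λ_A = 3.966e-9 m (from frequency = 75.6 PHz, via λ = c/f).
λ_B = 2.188e-9 m (from frequency = 137 PHz, via λ = c/f).
Ratio = 3.966e-9 / 2.188e-9 = 1.81.

1.81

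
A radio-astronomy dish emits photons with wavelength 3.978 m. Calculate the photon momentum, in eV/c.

Use h = 6.62607015·10^-34 J·s, c = 2.99792458·10^8 m/s, 1 eV = 1.602176634·10^-19 J.
Since p = h/λ for a photon, p = 1.666·10^-34 kg·m/s.
Converting to eV/c: p = 3.117·10^-7 eV/c ≈ 3.12·10^-7 eV/c.

3.12·10^-7 eV/c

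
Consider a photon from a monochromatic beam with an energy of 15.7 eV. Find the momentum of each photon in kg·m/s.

8.39e-27 kg·m/s

First convert: E = 15.7 eV = 2.5154e-18 J.
Apply p = E/c: p = 8.391e-27 kg·m/s.
So p ≈ 8.39e-27 kg·m/s.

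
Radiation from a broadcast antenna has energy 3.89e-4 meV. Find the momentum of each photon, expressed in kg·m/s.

2.08e-34 kg·m/s

Use c = 2.99792458e8 m/s, 1 eV = 1.602176634e-19 J.
First convert: E = 3.89e-4 meV = 6.2325e-26 J.
The photon relation is p = E/c, giving p = 2.079e-34 kg·m/s.
So p ≈ 2.08e-34 kg·m/s.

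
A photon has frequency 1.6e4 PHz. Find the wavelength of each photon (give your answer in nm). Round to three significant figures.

0.0187 nm

(c = 2.99792458e8 m/s.)
Convert to SI: f = 1.6e4 PHz = 1.6e19 Hz.
For a photon λ = c/f, so λ = 1.874e-11 m.
Converting to nm: λ = 0.01874 nm ≈ 0.0187 nm.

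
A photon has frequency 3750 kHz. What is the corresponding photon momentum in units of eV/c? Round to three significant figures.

1.55 × 10^-8 eV/c

Take h = 6.62607015 × 10^-34 J·s, c = 2.99792458 × 10^8 m/s, 1 eV = 1.602176634 × 10^-19 J.
First convert: f = 3750 kHz = 3.75 × 10^6 Hz.
For a photon p = hf/c, so p = 8.288 × 10^-36 kg·m/s.
Converting to eV/c: p = 1.551 × 10^-8 eV/c ≈ 1.55 × 10^-8 eV/c.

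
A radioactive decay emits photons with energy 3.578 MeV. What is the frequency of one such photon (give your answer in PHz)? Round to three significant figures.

First convert: E = 3.578 MeV = 5.7326e-13 J.
Since f = E/h for a photon, f = 8.652e20 Hz.
Converting to PHz: f = 865200 PHz ≈ 8.65e5 PHz.

8.65e5 PHz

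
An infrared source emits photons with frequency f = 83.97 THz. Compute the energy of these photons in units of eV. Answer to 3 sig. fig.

In SI units: f = 83.97 THz = 8.397 × 10^13 Hz.
For a photon E = hf, so E = 5.564 × 10^-20 J.
Converting to eV: E = 0.3473 eV ≈ 0.347 eV.

0.347 eV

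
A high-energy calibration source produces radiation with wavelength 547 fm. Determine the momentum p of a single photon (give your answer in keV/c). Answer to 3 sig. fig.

Use h = 6.62607015·10^-34 J·s, c = 2.99792458·10^8 m/s, 1 eV = 1.602176634·10^-19 J.
Convert to SI: λ = 547 fm = 5.47·10^-13 m.
Apply p = h/λ: p = 1.211·10^-21 kg·m/s.
Converting to keV/c: p = 2267 keV/c ≈ 2270 keV/c.

2270 keV/c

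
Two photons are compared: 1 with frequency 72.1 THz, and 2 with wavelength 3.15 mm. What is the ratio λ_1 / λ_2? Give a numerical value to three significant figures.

1.32 × 10^-3

λ_1 = 4.158 × 10^-6 m (from frequency = 72.1 THz, via λ = c/f).
λ_2 = 0.003150 m (from wavelength = 3.15 mm, via λ given directly).
Ratio = 4.158 × 10^-6 / 0.003150 = 1.32 × 10^-3.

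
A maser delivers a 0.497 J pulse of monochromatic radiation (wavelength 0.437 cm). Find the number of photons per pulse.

1.09e22 photons

Per-photon energy: E = 4.546e-23 J (from wavelength = 0.437 cm).
N = E_total / E_photon = 0.497 J / 4.546e-23 J = 1.09e22.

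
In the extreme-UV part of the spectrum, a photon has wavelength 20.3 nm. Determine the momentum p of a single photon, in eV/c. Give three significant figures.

In SI units: λ = 20.3 nm = 2.03e-8 m.
Since p = h/λ for a photon, p = 3.264e-26 kg·m/s.
Converting to eV/c: p = 61.08 eV/c ≈ 61.1 eV/c.

61.1 eV/c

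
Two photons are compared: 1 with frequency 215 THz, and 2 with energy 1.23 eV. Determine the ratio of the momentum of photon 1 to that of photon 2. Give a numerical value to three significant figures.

0.723

p_1 = 4.752·10^-28 kg·m/s (from frequency = 215 THz, via p = hf/c).
p_2 = 6.573·10^-28 kg·m/s (from energy = 1.23 eV, via p = E/c).
Ratio = 4.752·10^-28 / 6.573·10^-28 = 0.723.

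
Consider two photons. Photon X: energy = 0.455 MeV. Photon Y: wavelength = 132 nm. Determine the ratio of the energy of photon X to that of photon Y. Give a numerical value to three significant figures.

E_X = 7.290e-14 J (from energy = 0.455 MeV, via E given directly).
E_Y = 1.505e-18 J (from wavelength = 132 nm, via E = hc/λ).
Ratio = 7.290e-14 / 1.505e-18 = 4.84e4.

4.84e4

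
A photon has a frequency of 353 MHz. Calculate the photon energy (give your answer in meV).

Use h = 6.62607015 × 10^-34 J·s, 1 eV = 1.602176634 × 10^-19 J.
Convert to SI: f = 353 MHz = 3.53 × 10^8 Hz.
For a photon E = hf, so E = 2.339 × 10^-25 J.
Converting to meV: E = 0.001460 meV ≈ 1.46 × 10^-3 meV.

1.46 × 10^-3 meV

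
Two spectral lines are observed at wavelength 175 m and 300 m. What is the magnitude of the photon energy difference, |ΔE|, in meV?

2.95 × 10^-6 meV

Using E = hc/λ: E₁ = 1.135 × 10^-27 J, E₂ = 6.621 × 10^-28 J.
|ΔE| = |1.135 × 10^-27 − 6.621 × 10^-28| = 4.73 × 10^-28 J = 2.95 × 10^-6 meV.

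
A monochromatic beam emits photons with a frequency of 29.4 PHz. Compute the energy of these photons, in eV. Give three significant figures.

Convert to SI: f = 29.4 PHz = 2.94e16 Hz.
Apply E = hf: E = 1.948e-17 J.
Converting to eV: E = 121.6 eV ≈ 122 eV.

122 eV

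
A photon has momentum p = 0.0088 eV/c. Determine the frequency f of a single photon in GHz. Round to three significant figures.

Convert to SI: p = 0.0088 eV/c = 4.7030e-30 kg·m/s.
Since f = pc/h for a photon, f = 2.128e12 Hz.
Converting to GHz: f = 2128 GHz ≈ 2130 GHz.

2130 GHz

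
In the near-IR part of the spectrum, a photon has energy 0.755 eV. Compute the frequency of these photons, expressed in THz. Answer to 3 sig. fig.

183 THz

Use h = 6.62607015e-34 J·s, 1 eV = 1.602176634e-19 J.
First convert: E = 0.755 eV = 1.2096e-19 J.
Apply f = E/h: f = 1.826e14 Hz.
Converting to THz: f = 182.6 THz ≈ 183 THz.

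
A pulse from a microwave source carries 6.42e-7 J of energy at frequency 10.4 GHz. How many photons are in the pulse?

Per-photon energy: E = 6.891e-24 J (from frequency = 10.4 GHz).
N = E_total / E_photon = 6.42e-7 J / 6.891e-24 J = 9.32e16.

9.32e16 photons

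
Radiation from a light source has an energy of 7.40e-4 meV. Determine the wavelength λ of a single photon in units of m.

In SI units: E = 7.40e-4 meV = 1.1856e-25 J.
For a photon λ = hc/E, so λ = 1.675 m.
So λ ≈ 1.68 m.

1.68 m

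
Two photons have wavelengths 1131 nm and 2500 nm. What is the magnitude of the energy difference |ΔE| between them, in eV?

0.600 eV

Using E = hc/λ: E₁ = 1.7564e-19 J, E₂ = 7.9458e-20 J.
|ΔE| = |1.7564e-19 − 7.9458e-20| = 9.62e-20 J = 0.600 eV.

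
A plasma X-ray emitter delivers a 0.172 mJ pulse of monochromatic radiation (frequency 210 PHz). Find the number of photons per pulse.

1.24 × 10^12 photons

Per-photon energy: E = 1.391 × 10^-16 J (from frequency = 210 PHz).
N = E_total / E_photon = 1.72 × 10^-4 J / 1.391 × 10^-16 J = 1.24 × 10^12.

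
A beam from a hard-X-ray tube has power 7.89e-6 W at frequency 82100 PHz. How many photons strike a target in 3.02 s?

4.38e8 photons

Total energy: E_total = P·t = 7.89e-6 × 3.02 = 2.383e-5 J.
Per-photon energy: E = 5.440e-14 J.
N = E_total / E_photon = 4.38e8.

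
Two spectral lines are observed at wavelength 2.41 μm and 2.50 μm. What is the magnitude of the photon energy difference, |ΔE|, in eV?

Using E = hc/λ: E₁ = 8.243e-20 J, E₂ = 7.946e-20 J.
|ΔE| = |8.243e-20 − 7.946e-20| = 2.97e-21 J = 0.0185 eV.

0.0185 eV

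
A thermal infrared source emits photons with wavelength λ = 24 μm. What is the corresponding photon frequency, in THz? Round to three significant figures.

(c = 2.99792458·10^8 m/s.)
First convert: λ = 24 μm = 2.4·10^-5 m.
Since f = c/λ for a photon, f = 1.249·10^13 Hz.
Converting to THz: f = 12.49 THz ≈ 12.5 THz.

12.5 THz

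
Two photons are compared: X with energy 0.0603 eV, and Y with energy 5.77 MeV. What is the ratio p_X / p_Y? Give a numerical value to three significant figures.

1.05e-8

p_X = 3.223e-29 kg·m/s (from energy = 0.0603 eV, via p = E/c).
p_Y = 3.084e-21 kg·m/s (from energy = 5.77 MeV, via p = E/c).
Ratio = 3.223e-29 / 3.084e-21 = 1.05e-8.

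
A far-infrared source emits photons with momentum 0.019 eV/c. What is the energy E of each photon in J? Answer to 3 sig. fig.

Convert to SI: p = 0.019 eV/c = 1.0154·10^-29 kg·m/s.
Since E = pc for a photon, E = 3.044·10^-21 J.
So E ≈ 3.04·10^-21 J.

3.04·10^-21 J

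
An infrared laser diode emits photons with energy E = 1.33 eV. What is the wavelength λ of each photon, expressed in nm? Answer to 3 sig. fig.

932 nm

First convert: E = 1.33 eV = 2.1309 × 10^-19 J.
Apply λ = hc/E: λ = 9.322 × 10^-7 m.
Converting to nm: λ = 932.2 nm ≈ 932 nm.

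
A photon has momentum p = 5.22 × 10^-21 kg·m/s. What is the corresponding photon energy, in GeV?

9.77 × 10^-3 GeV

Take c = 2.99792458 × 10^8 m/s, 1 eV = 1.602176634 × 10^-19 J.
Apply E = pc: E = 1.565 × 10^-12 J.
Converting to GeV: E = 0.009767 GeV ≈ 9.77 × 10^-3 GeV.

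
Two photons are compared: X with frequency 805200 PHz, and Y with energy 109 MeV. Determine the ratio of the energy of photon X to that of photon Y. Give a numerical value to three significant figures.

E_X = 5.335e-13 J (from frequency = 805200 PHz, via E = hf).
E_Y = 1.746e-11 J (from energy = 109 MeV, via E given directly).
Ratio = 5.335e-13 / 1.746e-11 = 0.0306.

0.0306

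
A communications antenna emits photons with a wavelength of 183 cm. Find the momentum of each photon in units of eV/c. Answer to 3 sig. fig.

6.78e-7 eV/c

Convert to SI: λ = 183 cm = 1.83 m.
Apply p = h/λ: p = 3.621e-34 kg·m/s.
Converting to eV/c: p = 6.775e-7 eV/c ≈ 6.78e-7 eV/c.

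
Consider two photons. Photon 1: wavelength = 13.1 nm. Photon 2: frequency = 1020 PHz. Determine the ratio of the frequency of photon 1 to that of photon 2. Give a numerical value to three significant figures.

f_1 = 2.288 × 10^16 Hz (from wavelength = 13.1 nm, via f = c/λ).
f_2 = 1.020 × 10^18 Hz (from frequency = 1020 PHz, via f given directly).
Ratio = 2.288 × 10^16 / 1.020 × 10^18 = 0.0224.

0.0224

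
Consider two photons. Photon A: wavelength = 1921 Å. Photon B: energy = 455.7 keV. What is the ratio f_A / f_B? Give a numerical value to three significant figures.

1.42e-5

f_A = 1.561e15 Hz (from wavelength = 1921 Å, via f = c/λ).
f_B = 1.102e20 Hz (from energy = 455.7 keV, via f = E/h).
Ratio = 1.561e15 / 1.102e20 = 1.42e-5.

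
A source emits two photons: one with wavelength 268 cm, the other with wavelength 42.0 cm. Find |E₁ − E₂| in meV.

Using E = hc/λ: E₁ = 7.412e-26 J, E₂ = 4.730e-25 J.
|ΔE| = |7.412e-26 − 4.730e-25| = 3.99e-25 J = 2.49e-3 meV.

2.49e-3 meV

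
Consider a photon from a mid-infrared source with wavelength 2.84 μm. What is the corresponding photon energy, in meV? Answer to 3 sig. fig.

Take h = 6.62607015 × 10^-34 J·s, c = 2.99792458 × 10^8 m/s, 1 eV = 1.602176634 × 10^-19 J.
First convert: λ = 2.84 μm = 2.84 × 10^-6 m.
Since E = hc/λ for a photon, E = 6.995 × 10^-20 J.
Converting to meV: E = 436.6 meV ≈ 437 meV.

437 meV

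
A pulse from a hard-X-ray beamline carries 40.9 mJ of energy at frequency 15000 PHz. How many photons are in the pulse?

Per-photon energy: E = 9.939e-15 J (from frequency = 15000 PHz).
N = E_total / E_photon = 0.0409 J / 9.939e-15 J = 4.12e12.

4.12e12 photons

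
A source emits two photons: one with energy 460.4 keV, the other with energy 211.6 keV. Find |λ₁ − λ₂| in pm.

Using λ = hc/E: λ₁ = 2.6930e-12 m, λ₂ = 5.8594e-12 m.
|Δλ| = |2.6930e-12 − 5.8594e-12| = 3.17e-12 m = 3.17 pm.

3.17 pm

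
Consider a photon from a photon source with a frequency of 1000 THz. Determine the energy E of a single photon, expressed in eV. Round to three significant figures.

Use h = 6.62607015·10^-34 J·s, 1 eV = 1.602176634·10^-19 J.
Convert to SI: f = 1000 THz = 1.00·10^15 Hz.
Since E = hf for a photon, E = 6.626·10^-19 J.
Converting to eV: E = 4.136 eV ≈ 4.14 eV.

4.14 eV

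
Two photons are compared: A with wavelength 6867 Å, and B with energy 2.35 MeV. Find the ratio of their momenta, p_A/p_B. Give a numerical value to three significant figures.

p_A = 9.649 × 10^-28 kg·m/s (from wavelength = 6867 Å, via p = h/λ).
p_B = 1.256 × 10^-21 kg·m/s (from energy = 2.35 MeV, via p = E/c).
Ratio = 9.649 × 10^-28 / 1.256 × 10^-21 = 7.68 × 10^-7.

7.68 × 10^-7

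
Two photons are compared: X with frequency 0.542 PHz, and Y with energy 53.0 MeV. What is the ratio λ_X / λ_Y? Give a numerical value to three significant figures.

λ_X = 5.531e-7 m (from frequency = 0.542 PHz, via λ = c/f).
λ_Y = 2.339e-14 m (from energy = 53.0 MeV, via λ = hc/E).
Ratio = 5.531e-7 / 2.339e-14 = 2.36e7.

2.36e7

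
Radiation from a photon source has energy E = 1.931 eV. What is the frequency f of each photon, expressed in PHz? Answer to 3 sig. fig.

0.467 PHz

Take h = 6.62607015e-34 J·s, 1 eV = 1.602176634e-19 J.
Convert to SI: E = 1.931 eV = 3.0938e-19 J.
Apply f = E/h: f = 4.669e14 Hz.
Converting to PHz: f = 0.4669 PHz ≈ 0.467 PHz.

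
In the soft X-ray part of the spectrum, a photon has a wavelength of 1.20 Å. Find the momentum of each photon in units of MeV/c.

(h = 6.62607015e-34 J·s, c = 2.99792458e8 m/s, 1 eV = 1.602176634e-19 J.)
In SI units: λ = 1.20 Å = 1.20e-10 m.
For a photon p = h/λ, so p = 5.522e-24 kg·m/s.
Converting to MeV/c: p = 0.01033 MeV/c ≈ 0.0103 MeV/c.

0.0103 MeV/c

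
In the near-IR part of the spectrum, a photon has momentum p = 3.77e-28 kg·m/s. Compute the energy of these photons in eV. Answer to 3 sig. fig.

0.705 eV

Take c = 2.99792458e8 m/s, 1 eV = 1.602176634e-19 J.
For a photon E = pc, so E = 1.130e-19 J.
Converting to eV: E = 0.7054 eV ≈ 0.705 eV.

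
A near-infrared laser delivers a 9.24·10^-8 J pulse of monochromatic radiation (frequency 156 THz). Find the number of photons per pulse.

Per-photon energy: E = 1.034·10^-19 J (from frequency = 156 THz).
N = E_total / E_photon = 9.24·10^-8 J / 1.034·10^-19 J = 8.94·10^11.

8.94·10^11 photons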